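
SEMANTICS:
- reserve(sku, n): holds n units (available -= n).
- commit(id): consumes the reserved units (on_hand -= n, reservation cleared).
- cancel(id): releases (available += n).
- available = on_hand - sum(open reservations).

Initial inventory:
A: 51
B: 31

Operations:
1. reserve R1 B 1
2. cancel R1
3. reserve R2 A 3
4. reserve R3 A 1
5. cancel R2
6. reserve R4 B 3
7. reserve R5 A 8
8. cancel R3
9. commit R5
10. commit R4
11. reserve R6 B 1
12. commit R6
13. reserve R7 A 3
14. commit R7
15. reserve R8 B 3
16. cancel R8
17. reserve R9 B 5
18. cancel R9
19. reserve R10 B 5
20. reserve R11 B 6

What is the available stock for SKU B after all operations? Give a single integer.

Step 1: reserve R1 B 1 -> on_hand[A=51 B=31] avail[A=51 B=30] open={R1}
Step 2: cancel R1 -> on_hand[A=51 B=31] avail[A=51 B=31] open={}
Step 3: reserve R2 A 3 -> on_hand[A=51 B=31] avail[A=48 B=31] open={R2}
Step 4: reserve R3 A 1 -> on_hand[A=51 B=31] avail[A=47 B=31] open={R2,R3}
Step 5: cancel R2 -> on_hand[A=51 B=31] avail[A=50 B=31] open={R3}
Step 6: reserve R4 B 3 -> on_hand[A=51 B=31] avail[A=50 B=28] open={R3,R4}
Step 7: reserve R5 A 8 -> on_hand[A=51 B=31] avail[A=42 B=28] open={R3,R4,R5}
Step 8: cancel R3 -> on_hand[A=51 B=31] avail[A=43 B=28] open={R4,R5}
Step 9: commit R5 -> on_hand[A=43 B=31] avail[A=43 B=28] open={R4}
Step 10: commit R4 -> on_hand[A=43 B=28] avail[A=43 B=28] open={}
Step 11: reserve R6 B 1 -> on_hand[A=43 B=28] avail[A=43 B=27] open={R6}
Step 12: commit R6 -> on_hand[A=43 B=27] avail[A=43 B=27] open={}
Step 13: reserve R7 A 3 -> on_hand[A=43 B=27] avail[A=40 B=27] open={R7}
Step 14: commit R7 -> on_hand[A=40 B=27] avail[A=40 B=27] open={}
Step 15: reserve R8 B 3 -> on_hand[A=40 B=27] avail[A=40 B=24] open={R8}
Step 16: cancel R8 -> on_hand[A=40 B=27] avail[A=40 B=27] open={}
Step 17: reserve R9 B 5 -> on_hand[A=40 B=27] avail[A=40 B=22] open={R9}
Step 18: cancel R9 -> on_hand[A=40 B=27] avail[A=40 B=27] open={}
Step 19: reserve R10 B 5 -> on_hand[A=40 B=27] avail[A=40 B=22] open={R10}
Step 20: reserve R11 B 6 -> on_hand[A=40 B=27] avail[A=40 B=16] open={R10,R11}
Final available[B] = 16

Answer: 16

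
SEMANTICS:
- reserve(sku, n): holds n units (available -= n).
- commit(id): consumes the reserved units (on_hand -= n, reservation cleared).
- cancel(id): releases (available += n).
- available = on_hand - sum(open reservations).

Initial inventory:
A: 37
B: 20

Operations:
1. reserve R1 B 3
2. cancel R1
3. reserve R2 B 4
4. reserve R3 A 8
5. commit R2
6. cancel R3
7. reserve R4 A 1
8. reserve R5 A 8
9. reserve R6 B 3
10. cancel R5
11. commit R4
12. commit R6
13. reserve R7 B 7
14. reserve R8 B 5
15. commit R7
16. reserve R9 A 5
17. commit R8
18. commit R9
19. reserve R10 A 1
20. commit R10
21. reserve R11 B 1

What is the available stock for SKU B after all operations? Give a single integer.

Step 1: reserve R1 B 3 -> on_hand[A=37 B=20] avail[A=37 B=17] open={R1}
Step 2: cancel R1 -> on_hand[A=37 B=20] avail[A=37 B=20] open={}
Step 3: reserve R2 B 4 -> on_hand[A=37 B=20] avail[A=37 B=16] open={R2}
Step 4: reserve R3 A 8 -> on_hand[A=37 B=20] avail[A=29 B=16] open={R2,R3}
Step 5: commit R2 -> on_hand[A=37 B=16] avail[A=29 B=16] open={R3}
Step 6: cancel R3 -> on_hand[A=37 B=16] avail[A=37 B=16] open={}
Step 7: reserve R4 A 1 -> on_hand[A=37 B=16] avail[A=36 B=16] open={R4}
Step 8: reserve R5 A 8 -> on_hand[A=37 B=16] avail[A=28 B=16] open={R4,R5}
Step 9: reserve R6 B 3 -> on_hand[A=37 B=16] avail[A=28 B=13] open={R4,R5,R6}
Step 10: cancel R5 -> on_hand[A=37 B=16] avail[A=36 B=13] open={R4,R6}
Step 11: commit R4 -> on_hand[A=36 B=16] avail[A=36 B=13] open={R6}
Step 12: commit R6 -> on_hand[A=36 B=13] avail[A=36 B=13] open={}
Step 13: reserve R7 B 7 -> on_hand[A=36 B=13] avail[A=36 B=6] open={R7}
Step 14: reserve R8 B 5 -> on_hand[A=36 B=13] avail[A=36 B=1] open={R7,R8}
Step 15: commit R7 -> on_hand[A=36 B=6] avail[A=36 B=1] open={R8}
Step 16: reserve R9 A 5 -> on_hand[A=36 B=6] avail[A=31 B=1] open={R8,R9}
Step 17: commit R8 -> on_hand[A=36 B=1] avail[A=31 B=1] open={R9}
Step 18: commit R9 -> on_hand[A=31 B=1] avail[A=31 B=1] open={}
Step 19: reserve R10 A 1 -> on_hand[A=31 B=1] avail[A=30 B=1] open={R10}
Step 20: commit R10 -> on_hand[A=30 B=1] avail[A=30 B=1] open={}
Step 21: reserve R11 B 1 -> on_hand[A=30 B=1] avail[A=30 B=0] open={R11}
Final available[B] = 0

Answer: 0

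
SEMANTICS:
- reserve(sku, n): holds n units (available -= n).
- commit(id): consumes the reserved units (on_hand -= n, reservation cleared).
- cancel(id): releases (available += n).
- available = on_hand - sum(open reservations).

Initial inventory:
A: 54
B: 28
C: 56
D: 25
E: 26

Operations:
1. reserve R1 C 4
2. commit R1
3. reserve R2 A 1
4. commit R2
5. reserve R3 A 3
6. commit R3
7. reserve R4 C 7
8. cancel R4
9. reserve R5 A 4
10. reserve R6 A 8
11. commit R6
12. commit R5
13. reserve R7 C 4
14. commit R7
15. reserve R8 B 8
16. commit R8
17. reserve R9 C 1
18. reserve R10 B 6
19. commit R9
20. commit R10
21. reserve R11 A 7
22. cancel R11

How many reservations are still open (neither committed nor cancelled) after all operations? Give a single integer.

Step 1: reserve R1 C 4 -> on_hand[A=54 B=28 C=56 D=25 E=26] avail[A=54 B=28 C=52 D=25 E=26] open={R1}
Step 2: commit R1 -> on_hand[A=54 B=28 C=52 D=25 E=26] avail[A=54 B=28 C=52 D=25 E=26] open={}
Step 3: reserve R2 A 1 -> on_hand[A=54 B=28 C=52 D=25 E=26] avail[A=53 B=28 C=52 D=25 E=26] open={R2}
Step 4: commit R2 -> on_hand[A=53 B=28 C=52 D=25 E=26] avail[A=53 B=28 C=52 D=25 E=26] open={}
Step 5: reserve R3 A 3 -> on_hand[A=53 B=28 C=52 D=25 E=26] avail[A=50 B=28 C=52 D=25 E=26] open={R3}
Step 6: commit R3 -> on_hand[A=50 B=28 C=52 D=25 E=26] avail[A=50 B=28 C=52 D=25 E=26] open={}
Step 7: reserve R4 C 7 -> on_hand[A=50 B=28 C=52 D=25 E=26] avail[A=50 B=28 C=45 D=25 E=26] open={R4}
Step 8: cancel R4 -> on_hand[A=50 B=28 C=52 D=25 E=26] avail[A=50 B=28 C=52 D=25 E=26] open={}
Step 9: reserve R5 A 4 -> on_hand[A=50 B=28 C=52 D=25 E=26] avail[A=46 B=28 C=52 D=25 E=26] open={R5}
Step 10: reserve R6 A 8 -> on_hand[A=50 B=28 C=52 D=25 E=26] avail[A=38 B=28 C=52 D=25 E=26] open={R5,R6}
Step 11: commit R6 -> on_hand[A=42 B=28 C=52 D=25 E=26] avail[A=38 B=28 C=52 D=25 E=26] open={R5}
Step 12: commit R5 -> on_hand[A=38 B=28 C=52 D=25 E=26] avail[A=38 B=28 C=52 D=25 E=26] open={}
Step 13: reserve R7 C 4 -> on_hand[A=38 B=28 C=52 D=25 E=26] avail[A=38 B=28 C=48 D=25 E=26] open={R7}
Step 14: commit R7 -> on_hand[A=38 B=28 C=48 D=25 E=26] avail[A=38 B=28 C=48 D=25 E=26] open={}
Step 15: reserve R8 B 8 -> on_hand[A=38 B=28 C=48 D=25 E=26] avail[A=38 B=20 C=48 D=25 E=26] open={R8}
Step 16: commit R8 -> on_hand[A=38 B=20 C=48 D=25 E=26] avail[A=38 B=20 C=48 D=25 E=26] open={}
Step 17: reserve R9 C 1 -> on_hand[A=38 B=20 C=48 D=25 E=26] avail[A=38 B=20 C=47 D=25 E=26] open={R9}
Step 18: reserve R10 B 6 -> on_hand[A=38 B=20 C=48 D=25 E=26] avail[A=38 B=14 C=47 D=25 E=26] open={R10,R9}
Step 19: commit R9 -> on_hand[A=38 B=20 C=47 D=25 E=26] avail[A=38 B=14 C=47 D=25 E=26] open={R10}
Step 20: commit R10 -> on_hand[A=38 B=14 C=47 D=25 E=26] avail[A=38 B=14 C=47 D=25 E=26] open={}
Step 21: reserve R11 A 7 -> on_hand[A=38 B=14 C=47 D=25 E=26] avail[A=31 B=14 C=47 D=25 E=26] open={R11}
Step 22: cancel R11 -> on_hand[A=38 B=14 C=47 D=25 E=26] avail[A=38 B=14 C=47 D=25 E=26] open={}
Open reservations: [] -> 0

Answer: 0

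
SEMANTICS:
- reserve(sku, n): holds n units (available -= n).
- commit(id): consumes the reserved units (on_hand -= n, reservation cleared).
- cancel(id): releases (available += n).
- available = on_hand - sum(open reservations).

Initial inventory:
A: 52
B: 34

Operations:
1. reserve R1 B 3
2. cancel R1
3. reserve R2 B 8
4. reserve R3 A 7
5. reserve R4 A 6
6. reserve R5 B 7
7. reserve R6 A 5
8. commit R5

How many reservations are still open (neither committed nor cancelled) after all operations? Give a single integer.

Step 1: reserve R1 B 3 -> on_hand[A=52 B=34] avail[A=52 B=31] open={R1}
Step 2: cancel R1 -> on_hand[A=52 B=34] avail[A=52 B=34] open={}
Step 3: reserve R2 B 8 -> on_hand[A=52 B=34] avail[A=52 B=26] open={R2}
Step 4: reserve R3 A 7 -> on_hand[A=52 B=34] avail[A=45 B=26] open={R2,R3}
Step 5: reserve R4 A 6 -> on_hand[A=52 B=34] avail[A=39 B=26] open={R2,R3,R4}
Step 6: reserve R5 B 7 -> on_hand[A=52 B=34] avail[A=39 B=19] open={R2,R3,R4,R5}
Step 7: reserve R6 A 5 -> on_hand[A=52 B=34] avail[A=34 B=19] open={R2,R3,R4,R5,R6}
Step 8: commit R5 -> on_hand[A=52 B=27] avail[A=34 B=19] open={R2,R3,R4,R6}
Open reservations: ['R2', 'R3', 'R4', 'R6'] -> 4

Answer: 4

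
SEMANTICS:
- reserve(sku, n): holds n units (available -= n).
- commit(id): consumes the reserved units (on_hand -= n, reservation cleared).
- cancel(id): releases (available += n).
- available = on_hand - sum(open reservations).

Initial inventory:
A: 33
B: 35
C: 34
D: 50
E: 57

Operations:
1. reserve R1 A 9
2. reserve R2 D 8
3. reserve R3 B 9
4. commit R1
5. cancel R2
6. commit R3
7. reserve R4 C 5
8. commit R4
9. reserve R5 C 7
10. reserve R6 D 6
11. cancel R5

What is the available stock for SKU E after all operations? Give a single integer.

Step 1: reserve R1 A 9 -> on_hand[A=33 B=35 C=34 D=50 E=57] avail[A=24 B=35 C=34 D=50 E=57] open={R1}
Step 2: reserve R2 D 8 -> on_hand[A=33 B=35 C=34 D=50 E=57] avail[A=24 B=35 C=34 D=42 E=57] open={R1,R2}
Step 3: reserve R3 B 9 -> on_hand[A=33 B=35 C=34 D=50 E=57] avail[A=24 B=26 C=34 D=42 E=57] open={R1,R2,R3}
Step 4: commit R1 -> on_hand[A=24 B=35 C=34 D=50 E=57] avail[A=24 B=26 C=34 D=42 E=57] open={R2,R3}
Step 5: cancel R2 -> on_hand[A=24 B=35 C=34 D=50 E=57] avail[A=24 B=26 C=34 D=50 E=57] open={R3}
Step 6: commit R3 -> on_hand[A=24 B=26 C=34 D=50 E=57] avail[A=24 B=26 C=34 D=50 E=57] open={}
Step 7: reserve R4 C 5 -> on_hand[A=24 B=26 C=34 D=50 E=57] avail[A=24 B=26 C=29 D=50 E=57] open={R4}
Step 8: commit R4 -> on_hand[A=24 B=26 C=29 D=50 E=57] avail[A=24 B=26 C=29 D=50 E=57] open={}
Step 9: reserve R5 C 7 -> on_hand[A=24 B=26 C=29 D=50 E=57] avail[A=24 B=26 C=22 D=50 E=57] open={R5}
Step 10: reserve R6 D 6 -> on_hand[A=24 B=26 C=29 D=50 E=57] avail[A=24 B=26 C=22 D=44 E=57] open={R5,R6}
Step 11: cancel R5 -> on_hand[A=24 B=26 C=29 D=50 E=57] avail[A=24 B=26 C=29 D=44 E=57] open={R6}
Final available[E] = 57

Answer: 57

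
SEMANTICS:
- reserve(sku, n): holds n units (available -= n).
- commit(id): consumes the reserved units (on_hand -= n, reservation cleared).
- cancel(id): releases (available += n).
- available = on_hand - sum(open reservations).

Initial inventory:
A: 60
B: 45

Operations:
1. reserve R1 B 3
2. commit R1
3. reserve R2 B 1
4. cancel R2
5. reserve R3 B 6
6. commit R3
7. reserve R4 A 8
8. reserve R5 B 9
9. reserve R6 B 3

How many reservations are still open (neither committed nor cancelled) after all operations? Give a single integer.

Step 1: reserve R1 B 3 -> on_hand[A=60 B=45] avail[A=60 B=42] open={R1}
Step 2: commit R1 -> on_hand[A=60 B=42] avail[A=60 B=42] open={}
Step 3: reserve R2 B 1 -> on_hand[A=60 B=42] avail[A=60 B=41] open={R2}
Step 4: cancel R2 -> on_hand[A=60 B=42] avail[A=60 B=42] open={}
Step 5: reserve R3 B 6 -> on_hand[A=60 B=42] avail[A=60 B=36] open={R3}
Step 6: commit R3 -> on_hand[A=60 B=36] avail[A=60 B=36] open={}
Step 7: reserve R4 A 8 -> on_hand[A=60 B=36] avail[A=52 B=36] open={R4}
Step 8: reserve R5 B 9 -> on_hand[A=60 B=36] avail[A=52 B=27] open={R4,R5}
Step 9: reserve R6 B 3 -> on_hand[A=60 B=36] avail[A=52 B=24] open={R4,R5,R6}
Open reservations: ['R4', 'R5', 'R6'] -> 3

Answer: 3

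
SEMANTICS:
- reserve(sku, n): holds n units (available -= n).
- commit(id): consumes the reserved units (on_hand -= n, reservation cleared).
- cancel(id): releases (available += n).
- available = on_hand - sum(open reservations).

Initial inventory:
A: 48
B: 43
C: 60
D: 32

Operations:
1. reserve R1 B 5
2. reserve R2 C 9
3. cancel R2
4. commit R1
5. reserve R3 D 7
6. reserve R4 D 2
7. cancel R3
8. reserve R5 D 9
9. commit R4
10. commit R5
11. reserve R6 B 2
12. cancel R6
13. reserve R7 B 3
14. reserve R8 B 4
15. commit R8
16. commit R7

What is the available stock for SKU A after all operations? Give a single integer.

Step 1: reserve R1 B 5 -> on_hand[A=48 B=43 C=60 D=32] avail[A=48 B=38 C=60 D=32] open={R1}
Step 2: reserve R2 C 9 -> on_hand[A=48 B=43 C=60 D=32] avail[A=48 B=38 C=51 D=32] open={R1,R2}
Step 3: cancel R2 -> on_hand[A=48 B=43 C=60 D=32] avail[A=48 B=38 C=60 D=32] open={R1}
Step 4: commit R1 -> on_hand[A=48 B=38 C=60 D=32] avail[A=48 B=38 C=60 D=32] open={}
Step 5: reserve R3 D 7 -> on_hand[A=48 B=38 C=60 D=32] avail[A=48 B=38 C=60 D=25] open={R3}
Step 6: reserve R4 D 2 -> on_hand[A=48 B=38 C=60 D=32] avail[A=48 B=38 C=60 D=23] open={R3,R4}
Step 7: cancel R3 -> on_hand[A=48 B=38 C=60 D=32] avail[A=48 B=38 C=60 D=30] open={R4}
Step 8: reserve R5 D 9 -> on_hand[A=48 B=38 C=60 D=32] avail[A=48 B=38 C=60 D=21] open={R4,R5}
Step 9: commit R4 -> on_hand[A=48 B=38 C=60 D=30] avail[A=48 B=38 C=60 D=21] open={R5}
Step 10: commit R5 -> on_hand[A=48 B=38 C=60 D=21] avail[A=48 B=38 C=60 D=21] open={}
Step 11: reserve R6 B 2 -> on_hand[A=48 B=38 C=60 D=21] avail[A=48 B=36 C=60 D=21] open={R6}
Step 12: cancel R6 -> on_hand[A=48 B=38 C=60 D=21] avail[A=48 B=38 C=60 D=21] open={}
Step 13: reserve R7 B 3 -> on_hand[A=48 B=38 C=60 D=21] avail[A=48 B=35 C=60 D=21] open={R7}
Step 14: reserve R8 B 4 -> on_hand[A=48 B=38 C=60 D=21] avail[A=48 B=31 C=60 D=21] open={R7,R8}
Step 15: commit R8 -> on_hand[A=48 B=34 C=60 D=21] avail[A=48 B=31 C=60 D=21] open={R7}
Step 16: commit R7 -> on_hand[A=48 B=31 C=60 D=21] avail[A=48 B=31 C=60 D=21] open={}
Final available[A] = 48

Answer: 48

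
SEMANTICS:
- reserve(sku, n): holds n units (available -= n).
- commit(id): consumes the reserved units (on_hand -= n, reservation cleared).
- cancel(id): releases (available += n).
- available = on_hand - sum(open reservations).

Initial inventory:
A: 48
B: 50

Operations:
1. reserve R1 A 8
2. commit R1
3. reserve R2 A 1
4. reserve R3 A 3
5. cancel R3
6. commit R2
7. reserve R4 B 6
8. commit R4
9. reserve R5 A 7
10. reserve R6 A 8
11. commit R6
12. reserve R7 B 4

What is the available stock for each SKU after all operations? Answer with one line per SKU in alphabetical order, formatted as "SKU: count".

Answer: A: 24
B: 40

Derivation:
Step 1: reserve R1 A 8 -> on_hand[A=48 B=50] avail[A=40 B=50] open={R1}
Step 2: commit R1 -> on_hand[A=40 B=50] avail[A=40 B=50] open={}
Step 3: reserve R2 A 1 -> on_hand[A=40 B=50] avail[A=39 B=50] open={R2}
Step 4: reserve R3 A 3 -> on_hand[A=40 B=50] avail[A=36 B=50] open={R2,R3}
Step 5: cancel R3 -> on_hand[A=40 B=50] avail[A=39 B=50] open={R2}
Step 6: commit R2 -> on_hand[A=39 B=50] avail[A=39 B=50] open={}
Step 7: reserve R4 B 6 -> on_hand[A=39 B=50] avail[A=39 B=44] open={R4}
Step 8: commit R4 -> on_hand[A=39 B=44] avail[A=39 B=44] open={}
Step 9: reserve R5 A 7 -> on_hand[A=39 B=44] avail[A=32 B=44] open={R5}
Step 10: reserve R6 A 8 -> on_hand[A=39 B=44] avail[A=24 B=44] open={R5,R6}
Step 11: commit R6 -> on_hand[A=31 B=44] avail[A=24 B=44] open={R5}
Step 12: reserve R7 B 4 -> on_hand[A=31 B=44] avail[A=24 B=40] open={R5,R7}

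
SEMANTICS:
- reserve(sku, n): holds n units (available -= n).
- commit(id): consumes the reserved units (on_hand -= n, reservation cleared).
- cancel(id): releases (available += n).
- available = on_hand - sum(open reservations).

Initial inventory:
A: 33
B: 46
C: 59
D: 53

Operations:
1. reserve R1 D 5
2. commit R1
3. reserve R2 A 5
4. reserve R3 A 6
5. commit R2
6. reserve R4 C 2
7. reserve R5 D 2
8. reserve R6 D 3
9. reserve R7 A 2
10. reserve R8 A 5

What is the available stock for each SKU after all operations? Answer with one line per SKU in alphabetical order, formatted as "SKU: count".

Step 1: reserve R1 D 5 -> on_hand[A=33 B=46 C=59 D=53] avail[A=33 B=46 C=59 D=48] open={R1}
Step 2: commit R1 -> on_hand[A=33 B=46 C=59 D=48] avail[A=33 B=46 C=59 D=48] open={}
Step 3: reserve R2 A 5 -> on_hand[A=33 B=46 C=59 D=48] avail[A=28 B=46 C=59 D=48] open={R2}
Step 4: reserve R3 A 6 -> on_hand[A=33 B=46 C=59 D=48] avail[A=22 B=46 C=59 D=48] open={R2,R3}
Step 5: commit R2 -> on_hand[A=28 B=46 C=59 D=48] avail[A=22 B=46 C=59 D=48] open={R3}
Step 6: reserve R4 C 2 -> on_hand[A=28 B=46 C=59 D=48] avail[A=22 B=46 C=57 D=48] open={R3,R4}
Step 7: reserve R5 D 2 -> on_hand[A=28 B=46 C=59 D=48] avail[A=22 B=46 C=57 D=46] open={R3,R4,R5}
Step 8: reserve R6 D 3 -> on_hand[A=28 B=46 C=59 D=48] avail[A=22 B=46 C=57 D=43] open={R3,R4,R5,R6}
Step 9: reserve R7 A 2 -> on_hand[A=28 B=46 C=59 D=48] avail[A=20 B=46 C=57 D=43] open={R3,R4,R5,R6,R7}
Step 10: reserve R8 A 5 -> on_hand[A=28 B=46 C=59 D=48] avail[A=15 B=46 C=57 D=43] open={R3,R4,R5,R6,R7,R8}

Answer: A: 15
B: 46
C: 57
D: 43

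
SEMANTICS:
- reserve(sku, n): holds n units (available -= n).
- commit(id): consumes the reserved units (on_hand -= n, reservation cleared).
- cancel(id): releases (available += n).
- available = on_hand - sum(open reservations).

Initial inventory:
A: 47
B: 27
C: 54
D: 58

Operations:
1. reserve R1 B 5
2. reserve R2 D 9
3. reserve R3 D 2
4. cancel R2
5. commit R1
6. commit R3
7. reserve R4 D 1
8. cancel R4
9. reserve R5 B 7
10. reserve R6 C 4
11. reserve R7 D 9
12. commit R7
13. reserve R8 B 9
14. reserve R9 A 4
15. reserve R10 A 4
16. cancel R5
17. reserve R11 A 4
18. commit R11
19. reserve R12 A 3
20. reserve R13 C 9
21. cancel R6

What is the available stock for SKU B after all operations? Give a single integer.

Step 1: reserve R1 B 5 -> on_hand[A=47 B=27 C=54 D=58] avail[A=47 B=22 C=54 D=58] open={R1}
Step 2: reserve R2 D 9 -> on_hand[A=47 B=27 C=54 D=58] avail[A=47 B=22 C=54 D=49] open={R1,R2}
Step 3: reserve R3 D 2 -> on_hand[A=47 B=27 C=54 D=58] avail[A=47 B=22 C=54 D=47] open={R1,R2,R3}
Step 4: cancel R2 -> on_hand[A=47 B=27 C=54 D=58] avail[A=47 B=22 C=54 D=56] open={R1,R3}
Step 5: commit R1 -> on_hand[A=47 B=22 C=54 D=58] avail[A=47 B=22 C=54 D=56] open={R3}
Step 6: commit R3 -> on_hand[A=47 B=22 C=54 D=56] avail[A=47 B=22 C=54 D=56] open={}
Step 7: reserve R4 D 1 -> on_hand[A=47 B=22 C=54 D=56] avail[A=47 B=22 C=54 D=55] open={R4}
Step 8: cancel R4 -> on_hand[A=47 B=22 C=54 D=56] avail[A=47 B=22 C=54 D=56] open={}
Step 9: reserve R5 B 7 -> on_hand[A=47 B=22 C=54 D=56] avail[A=47 B=15 C=54 D=56] open={R5}
Step 10: reserve R6 C 4 -> on_hand[A=47 B=22 C=54 D=56] avail[A=47 B=15 C=50 D=56] open={R5,R6}
Step 11: reserve R7 D 9 -> on_hand[A=47 B=22 C=54 D=56] avail[A=47 B=15 C=50 D=47] open={R5,R6,R7}
Step 12: commit R7 -> on_hand[A=47 B=22 C=54 D=47] avail[A=47 B=15 C=50 D=47] open={R5,R6}
Step 13: reserve R8 B 9 -> on_hand[A=47 B=22 C=54 D=47] avail[A=47 B=6 C=50 D=47] open={R5,R6,R8}
Step 14: reserve R9 A 4 -> on_hand[A=47 B=22 C=54 D=47] avail[A=43 B=6 C=50 D=47] open={R5,R6,R8,R9}
Step 15: reserve R10 A 4 -> on_hand[A=47 B=22 C=54 D=47] avail[A=39 B=6 C=50 D=47] open={R10,R5,R6,R8,R9}
Step 16: cancel R5 -> on_hand[A=47 B=22 C=54 D=47] avail[A=39 B=13 C=50 D=47] open={R10,R6,R8,R9}
Step 17: reserve R11 A 4 -> on_hand[A=47 B=22 C=54 D=47] avail[A=35 B=13 C=50 D=47] open={R10,R11,R6,R8,R9}
Step 18: commit R11 -> on_hand[A=43 B=22 C=54 D=47] avail[A=35 B=13 C=50 D=47] open={R10,R6,R8,R9}
Step 19: reserve R12 A 3 -> on_hand[A=43 B=22 C=54 D=47] avail[A=32 B=13 C=50 D=47] open={R10,R12,R6,R8,R9}
Step 20: reserve R13 C 9 -> on_hand[A=43 B=22 C=54 D=47] avail[A=32 B=13 C=41 D=47] open={R10,R12,R13,R6,R8,R9}
Step 21: cancel R6 -> on_hand[A=43 B=22 C=54 D=47] avail[A=32 B=13 C=45 D=47] open={R10,R12,R13,R8,R9}
Final available[B] = 13

Answer: 13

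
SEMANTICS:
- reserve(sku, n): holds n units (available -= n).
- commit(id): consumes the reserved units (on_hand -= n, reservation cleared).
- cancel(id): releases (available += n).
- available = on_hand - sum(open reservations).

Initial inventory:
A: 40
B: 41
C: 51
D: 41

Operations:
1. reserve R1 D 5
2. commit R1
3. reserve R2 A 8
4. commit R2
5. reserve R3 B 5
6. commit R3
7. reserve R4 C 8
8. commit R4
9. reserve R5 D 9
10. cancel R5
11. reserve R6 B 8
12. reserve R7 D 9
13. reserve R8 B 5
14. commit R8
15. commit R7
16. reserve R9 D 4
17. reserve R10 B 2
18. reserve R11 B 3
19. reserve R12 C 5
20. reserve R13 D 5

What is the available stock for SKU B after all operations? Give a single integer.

Answer: 18

Derivation:
Step 1: reserve R1 D 5 -> on_hand[A=40 B=41 C=51 D=41] avail[A=40 B=41 C=51 D=36] open={R1}
Step 2: commit R1 -> on_hand[A=40 B=41 C=51 D=36] avail[A=40 B=41 C=51 D=36] open={}
Step 3: reserve R2 A 8 -> on_hand[A=40 B=41 C=51 D=36] avail[A=32 B=41 C=51 D=36] open={R2}
Step 4: commit R2 -> on_hand[A=32 B=41 C=51 D=36] avail[A=32 B=41 C=51 D=36] open={}
Step 5: reserve R3 B 5 -> on_hand[A=32 B=41 C=51 D=36] avail[A=32 B=36 C=51 D=36] open={R3}
Step 6: commit R3 -> on_hand[A=32 B=36 C=51 D=36] avail[A=32 B=36 C=51 D=36] open={}
Step 7: reserve R4 C 8 -> on_hand[A=32 B=36 C=51 D=36] avail[A=32 B=36 C=43 D=36] open={R4}
Step 8: commit R4 -> on_hand[A=32 B=36 C=43 D=36] avail[A=32 B=36 C=43 D=36] open={}
Step 9: reserve R5 D 9 -> on_hand[A=32 B=36 C=43 D=36] avail[A=32 B=36 C=43 D=27] open={R5}
Step 10: cancel R5 -> on_hand[A=32 B=36 C=43 D=36] avail[A=32 B=36 C=43 D=36] open={}
Step 11: reserve R6 B 8 -> on_hand[A=32 B=36 C=43 D=36] avail[A=32 B=28 C=43 D=36] open={R6}
Step 12: reserve R7 D 9 -> on_hand[A=32 B=36 C=43 D=36] avail[A=32 B=28 C=43 D=27] open={R6,R7}
Step 13: reserve R8 B 5 -> on_hand[A=32 B=36 C=43 D=36] avail[A=32 B=23 C=43 D=27] open={R6,R7,R8}
Step 14: commit R8 -> on_hand[A=32 B=31 C=43 D=36] avail[A=32 B=23 C=43 D=27] open={R6,R7}
Step 15: commit R7 -> on_hand[A=32 B=31 C=43 D=27] avail[A=32 B=23 C=43 D=27] open={R6}
Step 16: reserve R9 D 4 -> on_hand[A=32 B=31 C=43 D=27] avail[A=32 B=23 C=43 D=23] open={R6,R9}
Step 17: reserve R10 B 2 -> on_hand[A=32 B=31 C=43 D=27] avail[A=32 B=21 C=43 D=23] open={R10,R6,R9}
Step 18: reserve R11 B 3 -> on_hand[A=32 B=31 C=43 D=27] avail[A=32 B=18 C=43 D=23] open={R10,R11,R6,R9}
Step 19: reserve R12 C 5 -> on_hand[A=32 B=31 C=43 D=27] avail[A=32 B=18 C=38 D=23] open={R10,R11,R12,R6,R9}
Step 20: reserve R13 D 5 -> on_hand[A=32 B=31 C=43 D=27] avail[A=32 B=18 C=38 D=18] open={R10,R11,R12,R13,R6,R9}
Final available[B] = 18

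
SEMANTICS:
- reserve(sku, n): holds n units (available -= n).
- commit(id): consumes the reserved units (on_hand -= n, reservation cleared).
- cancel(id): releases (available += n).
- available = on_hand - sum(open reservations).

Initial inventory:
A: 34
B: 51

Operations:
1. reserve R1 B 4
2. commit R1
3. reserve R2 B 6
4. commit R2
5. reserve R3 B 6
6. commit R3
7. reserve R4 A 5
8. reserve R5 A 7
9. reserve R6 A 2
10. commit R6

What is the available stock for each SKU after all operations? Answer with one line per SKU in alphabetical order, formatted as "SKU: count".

Step 1: reserve R1 B 4 -> on_hand[A=34 B=51] avail[A=34 B=47] open={R1}
Step 2: commit R1 -> on_hand[A=34 B=47] avail[A=34 B=47] open={}
Step 3: reserve R2 B 6 -> on_hand[A=34 B=47] avail[A=34 B=41] open={R2}
Step 4: commit R2 -> on_hand[A=34 B=41] avail[A=34 B=41] open={}
Step 5: reserve R3 B 6 -> on_hand[A=34 B=41] avail[A=34 B=35] open={R3}
Step 6: commit R3 -> on_hand[A=34 B=35] avail[A=34 B=35] open={}
Step 7: reserve R4 A 5 -> on_hand[A=34 B=35] avail[A=29 B=35] open={R4}
Step 8: reserve R5 A 7 -> on_hand[A=34 B=35] avail[A=22 B=35] open={R4,R5}
Step 9: reserve R6 A 2 -> on_hand[A=34 B=35] avail[A=20 B=35] open={R4,R5,R6}
Step 10: commit R6 -> on_hand[A=32 B=35] avail[A=20 B=35] open={R4,R5}

Answer: A: 20
B: 35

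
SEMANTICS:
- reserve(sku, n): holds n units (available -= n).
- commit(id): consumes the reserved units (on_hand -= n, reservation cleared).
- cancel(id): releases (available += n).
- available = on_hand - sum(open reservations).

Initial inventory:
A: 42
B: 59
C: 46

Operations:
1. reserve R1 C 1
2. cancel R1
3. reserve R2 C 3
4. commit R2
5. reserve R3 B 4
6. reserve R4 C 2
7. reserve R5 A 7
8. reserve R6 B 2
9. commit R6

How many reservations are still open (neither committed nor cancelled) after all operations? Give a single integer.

Step 1: reserve R1 C 1 -> on_hand[A=42 B=59 C=46] avail[A=42 B=59 C=45] open={R1}
Step 2: cancel R1 -> on_hand[A=42 B=59 C=46] avail[A=42 B=59 C=46] open={}
Step 3: reserve R2 C 3 -> on_hand[A=42 B=59 C=46] avail[A=42 B=59 C=43] open={R2}
Step 4: commit R2 -> on_hand[A=42 B=59 C=43] avail[A=42 B=59 C=43] open={}
Step 5: reserve R3 B 4 -> on_hand[A=42 B=59 C=43] avail[A=42 B=55 C=43] open={R3}
Step 6: reserve R4 C 2 -> on_hand[A=42 B=59 C=43] avail[A=42 B=55 C=41] open={R3,R4}
Step 7: reserve R5 A 7 -> on_hand[A=42 B=59 C=43] avail[A=35 B=55 C=41] open={R3,R4,R5}
Step 8: reserve R6 B 2 -> on_hand[A=42 B=59 C=43] avail[A=35 B=53 C=41] open={R3,R4,R5,R6}
Step 9: commit R6 -> on_hand[A=42 B=57 C=43] avail[A=35 B=53 C=41] open={R3,R4,R5}
Open reservations: ['R3', 'R4', 'R5'] -> 3

Answer: 3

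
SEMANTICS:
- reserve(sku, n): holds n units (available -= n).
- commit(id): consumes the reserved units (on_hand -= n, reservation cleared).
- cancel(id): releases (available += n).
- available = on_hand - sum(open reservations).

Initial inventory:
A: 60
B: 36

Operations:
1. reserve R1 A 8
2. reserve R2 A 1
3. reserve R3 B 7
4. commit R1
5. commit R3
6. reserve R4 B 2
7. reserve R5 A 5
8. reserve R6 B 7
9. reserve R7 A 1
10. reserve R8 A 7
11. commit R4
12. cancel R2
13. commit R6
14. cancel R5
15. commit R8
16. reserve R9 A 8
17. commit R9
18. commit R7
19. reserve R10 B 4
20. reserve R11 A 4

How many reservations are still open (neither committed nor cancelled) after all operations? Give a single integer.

Answer: 2

Derivation:
Step 1: reserve R1 A 8 -> on_hand[A=60 B=36] avail[A=52 B=36] open={R1}
Step 2: reserve R2 A 1 -> on_hand[A=60 B=36] avail[A=51 B=36] open={R1,R2}
Step 3: reserve R3 B 7 -> on_hand[A=60 B=36] avail[A=51 B=29] open={R1,R2,R3}
Step 4: commit R1 -> on_hand[A=52 B=36] avail[A=51 B=29] open={R2,R3}
Step 5: commit R3 -> on_hand[A=52 B=29] avail[A=51 B=29] open={R2}
Step 6: reserve R4 B 2 -> on_hand[A=52 B=29] avail[A=51 B=27] open={R2,R4}
Step 7: reserve R5 A 5 -> on_hand[A=52 B=29] avail[A=46 B=27] open={R2,R4,R5}
Step 8: reserve R6 B 7 -> on_hand[A=52 B=29] avail[A=46 B=20] open={R2,R4,R5,R6}
Step 9: reserve R7 A 1 -> on_hand[A=52 B=29] avail[A=45 B=20] open={R2,R4,R5,R6,R7}
Step 10: reserve R8 A 7 -> on_hand[A=52 B=29] avail[A=38 B=20] open={R2,R4,R5,R6,R7,R8}
Step 11: commit R4 -> on_hand[A=52 B=27] avail[A=38 B=20] open={R2,R5,R6,R7,R8}
Step 12: cancel R2 -> on_hand[A=52 B=27] avail[A=39 B=20] open={R5,R6,R7,R8}
Step 13: commit R6 -> on_hand[A=52 B=20] avail[A=39 B=20] open={R5,R7,R8}
Step 14: cancel R5 -> on_hand[A=52 B=20] avail[A=44 B=20] open={R7,R8}
Step 15: commit R8 -> on_hand[A=45 B=20] avail[A=44 B=20] open={R7}
Step 16: reserve R9 A 8 -> on_hand[A=45 B=20] avail[A=36 B=20] open={R7,R9}
Step 17: commit R9 -> on_hand[A=37 B=20] avail[A=36 B=20] open={R7}
Step 18: commit R7 -> on_hand[A=36 B=20] avail[A=36 B=20] open={}
Step 19: reserve R10 B 4 -> on_hand[A=36 B=20] avail[A=36 B=16] open={R10}
Step 20: reserve R11 A 4 -> on_hand[A=36 B=20] avail[A=32 B=16] open={R10,R11}
Open reservations: ['R10', 'R11'] -> 2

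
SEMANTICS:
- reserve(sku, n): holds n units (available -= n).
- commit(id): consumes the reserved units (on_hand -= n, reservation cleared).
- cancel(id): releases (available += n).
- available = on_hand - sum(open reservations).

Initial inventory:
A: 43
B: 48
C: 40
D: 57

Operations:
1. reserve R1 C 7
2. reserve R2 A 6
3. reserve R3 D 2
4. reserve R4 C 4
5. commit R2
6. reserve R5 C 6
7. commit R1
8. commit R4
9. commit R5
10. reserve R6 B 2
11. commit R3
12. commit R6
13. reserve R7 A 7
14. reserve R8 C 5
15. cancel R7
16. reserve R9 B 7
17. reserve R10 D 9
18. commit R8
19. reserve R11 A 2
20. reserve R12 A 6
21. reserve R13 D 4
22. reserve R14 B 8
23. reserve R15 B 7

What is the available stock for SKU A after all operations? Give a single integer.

Answer: 29

Derivation:
Step 1: reserve R1 C 7 -> on_hand[A=43 B=48 C=40 D=57] avail[A=43 B=48 C=33 D=57] open={R1}
Step 2: reserve R2 A 6 -> on_hand[A=43 B=48 C=40 D=57] avail[A=37 B=48 C=33 D=57] open={R1,R2}
Step 3: reserve R3 D 2 -> on_hand[A=43 B=48 C=40 D=57] avail[A=37 B=48 C=33 D=55] open={R1,R2,R3}
Step 4: reserve R4 C 4 -> on_hand[A=43 B=48 C=40 D=57] avail[A=37 B=48 C=29 D=55] open={R1,R2,R3,R4}
Step 5: commit R2 -> on_hand[A=37 B=48 C=40 D=57] avail[A=37 B=48 C=29 D=55] open={R1,R3,R4}
Step 6: reserve R5 C 6 -> on_hand[A=37 B=48 C=40 D=57] avail[A=37 B=48 C=23 D=55] open={R1,R3,R4,R5}
Step 7: commit R1 -> on_hand[A=37 B=48 C=33 D=57] avail[A=37 B=48 C=23 D=55] open={R3,R4,R5}
Step 8: commit R4 -> on_hand[A=37 B=48 C=29 D=57] avail[A=37 B=48 C=23 D=55] open={R3,R5}
Step 9: commit R5 -> on_hand[A=37 B=48 C=23 D=57] avail[A=37 B=48 C=23 D=55] open={R3}
Step 10: reserve R6 B 2 -> on_hand[A=37 B=48 C=23 D=57] avail[A=37 B=46 C=23 D=55] open={R3,R6}
Step 11: commit R3 -> on_hand[A=37 B=48 C=23 D=55] avail[A=37 B=46 C=23 D=55] open={R6}
Step 12: commit R6 -> on_hand[A=37 B=46 C=23 D=55] avail[A=37 B=46 C=23 D=55] open={}
Step 13: reserve R7 A 7 -> on_hand[A=37 B=46 C=23 D=55] avail[A=30 B=46 C=23 D=55] open={R7}
Step 14: reserve R8 C 5 -> on_hand[A=37 B=46 C=23 D=55] avail[A=30 B=46 C=18 D=55] open={R7,R8}
Step 15: cancel R7 -> on_hand[A=37 B=46 C=23 D=55] avail[A=37 B=46 C=18 D=55] open={R8}
Step 16: reserve R9 B 7 -> on_hand[A=37 B=46 C=23 D=55] avail[A=37 B=39 C=18 D=55] open={R8,R9}
Step 17: reserve R10 D 9 -> on_hand[A=37 B=46 C=23 D=55] avail[A=37 B=39 C=18 D=46] open={R10,R8,R9}
Step 18: commit R8 -> on_hand[A=37 B=46 C=18 D=55] avail[A=37 B=39 C=18 D=46] open={R10,R9}
Step 19: reserve R11 A 2 -> on_hand[A=37 B=46 C=18 D=55] avail[A=35 B=39 C=18 D=46] open={R10,R11,R9}
Step 20: reserve R12 A 6 -> on_hand[A=37 B=46 C=18 D=55] avail[A=29 B=39 C=18 D=46] open={R10,R11,R12,R9}
Step 21: reserve R13 D 4 -> on_hand[A=37 B=46 C=18 D=55] avail[A=29 B=39 C=18 D=42] open={R10,R11,R12,R13,R9}
Step 22: reserve R14 B 8 -> on_hand[A=37 B=46 C=18 D=55] avail[A=29 B=31 C=18 D=42] open={R10,R11,R12,R13,R14,R9}
Step 23: reserve R15 B 7 -> on_hand[A=37 B=46 C=18 D=55] avail[A=29 B=24 C=18 D=42] open={R10,R11,R12,R13,R14,R15,R9}
Final available[A] = 29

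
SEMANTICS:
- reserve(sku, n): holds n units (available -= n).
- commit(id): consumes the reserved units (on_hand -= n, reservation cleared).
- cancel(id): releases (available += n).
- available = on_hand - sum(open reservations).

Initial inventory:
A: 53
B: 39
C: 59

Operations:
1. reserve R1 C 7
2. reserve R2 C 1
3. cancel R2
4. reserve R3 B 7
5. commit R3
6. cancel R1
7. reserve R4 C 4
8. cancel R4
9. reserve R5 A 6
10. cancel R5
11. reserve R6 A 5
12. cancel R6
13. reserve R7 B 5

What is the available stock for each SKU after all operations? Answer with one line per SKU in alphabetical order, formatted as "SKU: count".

Step 1: reserve R1 C 7 -> on_hand[A=53 B=39 C=59] avail[A=53 B=39 C=52] open={R1}
Step 2: reserve R2 C 1 -> on_hand[A=53 B=39 C=59] avail[A=53 B=39 C=51] open={R1,R2}
Step 3: cancel R2 -> on_hand[A=53 B=39 C=59] avail[A=53 B=39 C=52] open={R1}
Step 4: reserve R3 B 7 -> on_hand[A=53 B=39 C=59] avail[A=53 B=32 C=52] open={R1,R3}
Step 5: commit R3 -> on_hand[A=53 B=32 C=59] avail[A=53 B=32 C=52] open={R1}
Step 6: cancel R1 -> on_hand[A=53 B=32 C=59] avail[A=53 B=32 C=59] open={}
Step 7: reserve R4 C 4 -> on_hand[A=53 B=32 C=59] avail[A=53 B=32 C=55] open={R4}
Step 8: cancel R4 -> on_hand[A=53 B=32 C=59] avail[A=53 B=32 C=59] open={}
Step 9: reserve R5 A 6 -> on_hand[A=53 B=32 C=59] avail[A=47 B=32 C=59] open={R5}
Step 10: cancel R5 -> on_hand[A=53 B=32 C=59] avail[A=53 B=32 C=59] open={}
Step 11: reserve R6 A 5 -> on_hand[A=53 B=32 C=59] avail[A=48 B=32 C=59] open={R6}
Step 12: cancel R6 -> on_hand[A=53 B=32 C=59] avail[A=53 B=32 C=59] open={}
Step 13: reserve R7 B 5 -> on_hand[A=53 B=32 C=59] avail[A=53 B=27 C=59] open={R7}

Answer: A: 53
B: 27
C: 59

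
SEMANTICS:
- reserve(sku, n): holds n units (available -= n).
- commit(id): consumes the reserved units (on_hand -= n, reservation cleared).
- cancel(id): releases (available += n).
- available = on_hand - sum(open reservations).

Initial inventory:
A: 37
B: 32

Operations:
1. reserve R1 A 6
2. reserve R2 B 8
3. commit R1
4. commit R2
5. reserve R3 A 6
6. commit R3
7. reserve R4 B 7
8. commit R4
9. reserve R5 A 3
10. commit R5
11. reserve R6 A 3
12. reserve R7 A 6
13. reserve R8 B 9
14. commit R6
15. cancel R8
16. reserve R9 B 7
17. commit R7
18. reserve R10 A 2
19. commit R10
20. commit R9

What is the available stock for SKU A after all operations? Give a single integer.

Step 1: reserve R1 A 6 -> on_hand[A=37 B=32] avail[A=31 B=32] open={R1}
Step 2: reserve R2 B 8 -> on_hand[A=37 B=32] avail[A=31 B=24] open={R1,R2}
Step 3: commit R1 -> on_hand[A=31 B=32] avail[A=31 B=24] open={R2}
Step 4: commit R2 -> on_hand[A=31 B=24] avail[A=31 B=24] open={}
Step 5: reserve R3 A 6 -> on_hand[A=31 B=24] avail[A=25 B=24] open={R3}
Step 6: commit R3 -> on_hand[A=25 B=24] avail[A=25 B=24] open={}
Step 7: reserve R4 B 7 -> on_hand[A=25 B=24] avail[A=25 B=17] open={R4}
Step 8: commit R4 -> on_hand[A=25 B=17] avail[A=25 B=17] open={}
Step 9: reserve R5 A 3 -> on_hand[A=25 B=17] avail[A=22 B=17] open={R5}
Step 10: commit R5 -> on_hand[A=22 B=17] avail[A=22 B=17] open={}
Step 11: reserve R6 A 3 -> on_hand[A=22 B=17] avail[A=19 B=17] open={R6}
Step 12: reserve R7 A 6 -> on_hand[A=22 B=17] avail[A=13 B=17] open={R6,R7}
Step 13: reserve R8 B 9 -> on_hand[A=22 B=17] avail[A=13 B=8] open={R6,R7,R8}
Step 14: commit R6 -> on_hand[A=19 B=17] avail[A=13 B=8] open={R7,R8}
Step 15: cancel R8 -> on_hand[A=19 B=17] avail[A=13 B=17] open={R7}
Step 16: reserve R9 B 7 -> on_hand[A=19 B=17] avail[A=13 B=10] open={R7,R9}
Step 17: commit R7 -> on_hand[A=13 B=17] avail[A=13 B=10] open={R9}
Step 18: reserve R10 A 2 -> on_hand[A=13 B=17] avail[A=11 B=10] open={R10,R9}
Step 19: commit R10 -> on_hand[A=11 B=17] avail[A=11 B=10] open={R9}
Step 20: commit R9 -> on_hand[A=11 B=10] avail[A=11 B=10] open={}
Final available[A] = 11

Answer: 11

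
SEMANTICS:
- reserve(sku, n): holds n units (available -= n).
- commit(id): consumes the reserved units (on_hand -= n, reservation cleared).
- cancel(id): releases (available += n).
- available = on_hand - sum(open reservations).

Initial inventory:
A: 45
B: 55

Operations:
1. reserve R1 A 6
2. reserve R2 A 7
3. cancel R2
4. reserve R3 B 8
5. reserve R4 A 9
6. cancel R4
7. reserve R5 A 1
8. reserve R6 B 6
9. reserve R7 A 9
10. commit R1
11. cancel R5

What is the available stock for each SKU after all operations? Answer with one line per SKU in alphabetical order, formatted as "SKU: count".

Answer: A: 30
B: 41

Derivation:
Step 1: reserve R1 A 6 -> on_hand[A=45 B=55] avail[A=39 B=55] open={R1}
Step 2: reserve R2 A 7 -> on_hand[A=45 B=55] avail[A=32 B=55] open={R1,R2}
Step 3: cancel R2 -> on_hand[A=45 B=55] avail[A=39 B=55] open={R1}
Step 4: reserve R3 B 8 -> on_hand[A=45 B=55] avail[A=39 B=47] open={R1,R3}
Step 5: reserve R4 A 9 -> on_hand[A=45 B=55] avail[A=30 B=47] open={R1,R3,R4}
Step 6: cancel R4 -> on_hand[A=45 B=55] avail[A=39 B=47] open={R1,R3}
Step 7: reserve R5 A 1 -> on_hand[A=45 B=55] avail[A=38 B=47] open={R1,R3,R5}
Step 8: reserve R6 B 6 -> on_hand[A=45 B=55] avail[A=38 B=41] open={R1,R3,R5,R6}
Step 9: reserve R7 A 9 -> on_hand[A=45 B=55] avail[A=29 B=41] open={R1,R3,R5,R6,R7}
Step 10: commit R1 -> on_hand[A=39 B=55] avail[A=29 B=41] open={R3,R5,R6,R7}
Step 11: cancel R5 -> on_hand[A=39 B=55] avail[A=30 B=41] open={R3,R6,R7}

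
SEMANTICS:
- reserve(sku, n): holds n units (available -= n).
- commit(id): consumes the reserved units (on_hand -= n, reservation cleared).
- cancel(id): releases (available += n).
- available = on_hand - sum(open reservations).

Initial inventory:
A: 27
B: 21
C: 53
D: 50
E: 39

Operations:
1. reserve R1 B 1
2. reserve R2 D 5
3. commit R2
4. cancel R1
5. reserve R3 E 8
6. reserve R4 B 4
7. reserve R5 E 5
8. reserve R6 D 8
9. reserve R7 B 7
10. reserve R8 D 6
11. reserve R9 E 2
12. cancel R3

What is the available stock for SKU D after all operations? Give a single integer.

Step 1: reserve R1 B 1 -> on_hand[A=27 B=21 C=53 D=50 E=39] avail[A=27 B=20 C=53 D=50 E=39] open={R1}
Step 2: reserve R2 D 5 -> on_hand[A=27 B=21 C=53 D=50 E=39] avail[A=27 B=20 C=53 D=45 E=39] open={R1,R2}
Step 3: commit R2 -> on_hand[A=27 B=21 C=53 D=45 E=39] avail[A=27 B=20 C=53 D=45 E=39] open={R1}
Step 4: cancel R1 -> on_hand[A=27 B=21 C=53 D=45 E=39] avail[A=27 B=21 C=53 D=45 E=39] open={}
Step 5: reserve R3 E 8 -> on_hand[A=27 B=21 C=53 D=45 E=39] avail[A=27 B=21 C=53 D=45 E=31] open={R3}
Step 6: reserve R4 B 4 -> on_hand[A=27 B=21 C=53 D=45 E=39] avail[A=27 B=17 C=53 D=45 E=31] open={R3,R4}
Step 7: reserve R5 E 5 -> on_hand[A=27 B=21 C=53 D=45 E=39] avail[A=27 B=17 C=53 D=45 E=26] open={R3,R4,R5}
Step 8: reserve R6 D 8 -> on_hand[A=27 B=21 C=53 D=45 E=39] avail[A=27 B=17 C=53 D=37 E=26] open={R3,R4,R5,R6}
Step 9: reserve R7 B 7 -> on_hand[A=27 B=21 C=53 D=45 E=39] avail[A=27 B=10 C=53 D=37 E=26] open={R3,R4,R5,R6,R7}
Step 10: reserve R8 D 6 -> on_hand[A=27 B=21 C=53 D=45 E=39] avail[A=27 B=10 C=53 D=31 E=26] open={R3,R4,R5,R6,R7,R8}
Step 11: reserve R9 E 2 -> on_hand[A=27 B=21 C=53 D=45 E=39] avail[A=27 B=10 C=53 D=31 E=24] open={R3,R4,R5,R6,R7,R8,R9}
Step 12: cancel R3 -> on_hand[A=27 B=21 C=53 D=45 E=39] avail[A=27 B=10 C=53 D=31 E=32] open={R4,R5,R6,R7,R8,R9}
Final available[D] = 31

Answer: 31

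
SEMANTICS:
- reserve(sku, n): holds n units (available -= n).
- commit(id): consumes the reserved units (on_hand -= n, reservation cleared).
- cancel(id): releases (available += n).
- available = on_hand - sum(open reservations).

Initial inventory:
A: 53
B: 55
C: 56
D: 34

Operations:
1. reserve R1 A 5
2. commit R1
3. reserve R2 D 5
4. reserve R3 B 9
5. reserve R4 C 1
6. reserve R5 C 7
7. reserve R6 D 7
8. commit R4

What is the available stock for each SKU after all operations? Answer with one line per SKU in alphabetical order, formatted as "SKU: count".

Step 1: reserve R1 A 5 -> on_hand[A=53 B=55 C=56 D=34] avail[A=48 B=55 C=56 D=34] open={R1}
Step 2: commit R1 -> on_hand[A=48 B=55 C=56 D=34] avail[A=48 B=55 C=56 D=34] open={}
Step 3: reserve R2 D 5 -> on_hand[A=48 B=55 C=56 D=34] avail[A=48 B=55 C=56 D=29] open={R2}
Step 4: reserve R3 B 9 -> on_hand[A=48 B=55 C=56 D=34] avail[A=48 B=46 C=56 D=29] open={R2,R3}
Step 5: reserve R4 C 1 -> on_hand[A=48 B=55 C=56 D=34] avail[A=48 B=46 C=55 D=29] open={R2,R3,R4}
Step 6: reserve R5 C 7 -> on_hand[A=48 B=55 C=56 D=34] avail[A=48 B=46 C=48 D=29] open={R2,R3,R4,R5}
Step 7: reserve R6 D 7 -> on_hand[A=48 B=55 C=56 D=34] avail[A=48 B=46 C=48 D=22] open={R2,R3,R4,R5,R6}
Step 8: commit R4 -> on_hand[A=48 B=55 C=55 D=34] avail[A=48 B=46 C=48 D=22] open={R2,R3,R5,R6}

Answer: A: 48
B: 46
C: 48
D: 22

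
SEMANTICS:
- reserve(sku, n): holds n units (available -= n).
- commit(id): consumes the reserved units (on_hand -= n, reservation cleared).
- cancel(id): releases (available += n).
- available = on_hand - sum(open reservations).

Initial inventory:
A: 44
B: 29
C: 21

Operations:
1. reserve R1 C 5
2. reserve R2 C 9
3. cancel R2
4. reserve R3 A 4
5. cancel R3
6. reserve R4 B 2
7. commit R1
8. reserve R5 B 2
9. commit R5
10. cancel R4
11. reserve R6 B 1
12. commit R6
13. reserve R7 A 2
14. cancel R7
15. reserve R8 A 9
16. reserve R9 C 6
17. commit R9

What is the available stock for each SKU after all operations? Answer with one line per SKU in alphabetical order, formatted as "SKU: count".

Answer: A: 35
B: 26
C: 10

Derivation:
Step 1: reserve R1 C 5 -> on_hand[A=44 B=29 C=21] avail[A=44 B=29 C=16] open={R1}
Step 2: reserve R2 C 9 -> on_hand[A=44 B=29 C=21] avail[A=44 B=29 C=7] open={R1,R2}
Step 3: cancel R2 -> on_hand[A=44 B=29 C=21] avail[A=44 B=29 C=16] open={R1}
Step 4: reserve R3 A 4 -> on_hand[A=44 B=29 C=21] avail[A=40 B=29 C=16] open={R1,R3}
Step 5: cancel R3 -> on_hand[A=44 B=29 C=21] avail[A=44 B=29 C=16] open={R1}
Step 6: reserve R4 B 2 -> on_hand[A=44 B=29 C=21] avail[A=44 B=27 C=16] open={R1,R4}
Step 7: commit R1 -> on_hand[A=44 B=29 C=16] avail[A=44 B=27 C=16] open={R4}
Step 8: reserve R5 B 2 -> on_hand[A=44 B=29 C=16] avail[A=44 B=25 C=16] open={R4,R5}
Step 9: commit R5 -> on_hand[A=44 B=27 C=16] avail[A=44 B=25 C=16] open={R4}
Step 10: cancel R4 -> on_hand[A=44 B=27 C=16] avail[A=44 B=27 C=16] open={}
Step 11: reserve R6 B 1 -> on_hand[A=44 B=27 C=16] avail[A=44 B=26 C=16] open={R6}
Step 12: commit R6 -> on_hand[A=44 B=26 C=16] avail[A=44 B=26 C=16] open={}
Step 13: reserve R7 A 2 -> on_hand[A=44 B=26 C=16] avail[A=42 B=26 C=16] open={R7}
Step 14: cancel R7 -> on_hand[A=44 B=26 C=16] avail[A=44 B=26 C=16] open={}
Step 15: reserve R8 A 9 -> on_hand[A=44 B=26 C=16] avail[A=35 B=26 C=16] open={R8}
Step 16: reserve R9 C 6 -> on_hand[A=44 B=26 C=16] avail[A=35 B=26 C=10] open={R8,R9}
Step 17: commit R9 -> on_hand[A=44 B=26 C=10] avail[A=35 B=26 C=10] open={R8}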